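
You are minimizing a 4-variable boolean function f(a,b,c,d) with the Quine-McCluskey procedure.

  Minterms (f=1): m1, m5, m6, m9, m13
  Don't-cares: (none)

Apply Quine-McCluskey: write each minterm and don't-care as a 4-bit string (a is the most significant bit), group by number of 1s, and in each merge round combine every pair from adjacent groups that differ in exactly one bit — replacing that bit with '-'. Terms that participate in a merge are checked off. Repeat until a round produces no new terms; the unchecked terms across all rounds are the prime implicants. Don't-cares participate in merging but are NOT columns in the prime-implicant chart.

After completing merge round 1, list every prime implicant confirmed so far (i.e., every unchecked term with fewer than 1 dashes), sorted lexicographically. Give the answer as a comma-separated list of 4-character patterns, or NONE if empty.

size-2^0 implicants → 0001(✓)  0101(✓)  0110  1001(✓)  1101(✓)
size-2^1 implicants → -001(✓)  -101(✓)  0-01(✓)  1-01(✓)
size-2^2 implicants → --01
Unchecked terms (primes): --01, 0110

0110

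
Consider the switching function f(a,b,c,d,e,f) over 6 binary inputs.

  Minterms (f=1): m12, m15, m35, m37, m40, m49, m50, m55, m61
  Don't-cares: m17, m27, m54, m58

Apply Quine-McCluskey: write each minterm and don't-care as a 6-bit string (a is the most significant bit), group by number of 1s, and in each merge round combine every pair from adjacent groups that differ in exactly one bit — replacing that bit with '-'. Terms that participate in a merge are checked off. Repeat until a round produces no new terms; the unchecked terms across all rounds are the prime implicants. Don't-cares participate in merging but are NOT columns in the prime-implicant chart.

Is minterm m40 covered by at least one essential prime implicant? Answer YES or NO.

Round 0: 001100 001111 010001✓ 011011 100011 100101 101000 110001✓ 110010✓ 110110✓ 110111✓ 111010✓ 111101
Round 1: -10001 11-010 110-10 11011-
PIs = {-10001, 001100, 001111, 011011, 100011, 100101, 101000, 11-010, 110-10, 11011-, 111101}
Coverage chart:
  m12: 001100 ←essential
  m15: 001111 ←essential
  m35: 100011 ←essential
  m37: 100101 ←essential
  m40: 101000 ←essential
  m49: -10001 ←essential
  m50: 11-010,110-10
  m55: 11011- ←essential
  m61: 111101 ←essential
Essential: -10001, 001100, 001111, 100011, 100101, 101000, 11011-, 111101

YES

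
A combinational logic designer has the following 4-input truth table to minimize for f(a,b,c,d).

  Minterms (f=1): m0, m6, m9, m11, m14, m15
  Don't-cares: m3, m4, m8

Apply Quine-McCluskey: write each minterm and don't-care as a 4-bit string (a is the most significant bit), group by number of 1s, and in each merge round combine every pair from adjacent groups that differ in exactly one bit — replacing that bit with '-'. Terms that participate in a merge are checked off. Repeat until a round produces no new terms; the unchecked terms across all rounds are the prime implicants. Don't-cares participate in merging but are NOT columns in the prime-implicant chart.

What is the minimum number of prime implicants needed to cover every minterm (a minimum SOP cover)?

4

Round 0: 0000✓ 0011✓ 0100✓ 0110✓ 1000✓ 1001✓ 1011✓ 1110✓ 1111✓
Round 1: -000 -011 -110 0-00 01-0 1-11 10-1 100- 111-
PIs = {-000, -011, -110, 0-00, 01-0, 1-11, 10-1, 100-, 111-}
Coverage chart:
  m0: -000,0-00
  m6: -110,01-0
  m9: 10-1,100-
  m11: -011,1-11,10-1
  m14: -110,111-
  m15: 1-11,111-
(no essential prime implicants)
Petrick residual → -000, -110, 1-11, 10-1
Min cover (4 terms): b'c'd' + bcd' + acd + ab'd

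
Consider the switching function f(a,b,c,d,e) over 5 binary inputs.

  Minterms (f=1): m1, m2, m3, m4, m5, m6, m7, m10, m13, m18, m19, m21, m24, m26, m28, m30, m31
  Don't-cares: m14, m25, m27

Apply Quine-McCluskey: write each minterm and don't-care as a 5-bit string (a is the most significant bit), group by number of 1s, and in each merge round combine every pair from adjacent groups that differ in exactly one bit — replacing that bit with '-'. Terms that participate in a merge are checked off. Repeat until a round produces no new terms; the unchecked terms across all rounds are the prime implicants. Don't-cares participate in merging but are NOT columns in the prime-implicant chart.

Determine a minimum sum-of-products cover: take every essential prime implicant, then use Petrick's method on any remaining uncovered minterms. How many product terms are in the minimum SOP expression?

[col 0] 00001*, 00010*, 00011*, 00100*, 00101*, 00110*, 00111*, 01010*, 01101*, 01110*, 10010*, 10011*, 10101*, 11000*, 11001*, 11010*, 11011*, 11100*, 11110*, 11111*
[col 1] -0010*, -0011*, -0101, -1010*, -1110*, 0-010*, 0-101, 0-110*, 00-01*, 00-10*, 00-11*, 000-1*, 0001-*, 001-0*, 001-1*, 0010-*, 0011-*, 01-10*, 1-010*, 1-011*, 1001-*, 11-00*, 11-10*, 11-11*, 110-0*, 110-1*, 1100-*, 1101-*, 111-0*, 1111-*
[col 2] --010, -001-, -1-10, 0--10, 00--1, 00-1-, 001--, 1-01-, 11--0, 11-1-, 110--
Prime implicants: --010, -001-, -0101, -1-10, 0--10, 0-101, 00--1, 00-1-, 001--, 1-01-, 11--0, 11-1-, 110--
PI chart (minterm → PIs covering it):
  1 | 00--1  (sole → essential)
  2 | --010,-001-,0--10,00-1-
  3 | -001-,00--1,00-1-
  4 | 001--  (sole → essential)
  5 | -0101,0-101,00--1,001--
  6 | 0--10,00-1-,001--
  7 | 00--1,00-1-,001--
  10 | --010,-1-10,0--10
  13 | 0-101  (sole → essential)
  18 | --010,-001-,1-01-
  19 | -001-,1-01-
  21 | -0101  (sole → essential)
  24 | 11--0,110--
  26 | --010,-1-10,1-01-,11--0,11-1-,110--
  28 | 11--0  (sole → essential)
  30 | -1-10,11--0,11-1-
  31 | 11-1-  (sole → essential)
Essential prime implicants: -0101, 0-101, 00--1, 001--, 11--0, 11-1-
Petrick residual → --010, -001-
Minimum SOP uses 8 PIs: c'de' + b'c'd + b'cd'e + a'cd'e + a'b'e + a'b'c + abe' + abd

8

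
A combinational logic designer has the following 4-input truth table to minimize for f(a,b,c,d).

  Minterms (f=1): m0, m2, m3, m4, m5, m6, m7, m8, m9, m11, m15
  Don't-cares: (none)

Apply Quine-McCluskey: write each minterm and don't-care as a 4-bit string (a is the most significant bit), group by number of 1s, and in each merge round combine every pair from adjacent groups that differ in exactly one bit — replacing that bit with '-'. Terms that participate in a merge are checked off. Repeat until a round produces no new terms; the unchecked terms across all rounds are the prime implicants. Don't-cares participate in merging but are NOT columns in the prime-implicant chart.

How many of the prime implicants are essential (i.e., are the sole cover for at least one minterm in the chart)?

size-2^0 implicants → 0000(✓)  0010(✓)  0011(✓)  0100(✓)  0101(✓)  0110(✓)  0111(✓)  1000(✓)  1001(✓)  1011(✓)  1111(✓)
size-2^1 implicants → -000  -011(✓)  -111(✓)  0-00(✓)  0-10(✓)  0-11(✓)  00-0(✓)  001-(✓)  01-0(✓)  01-1(✓)  010-(✓)  011-(✓)  1-11(✓)  10-1  100-
size-2^2 implicants → --11  0--0  0-1-  01--
Unchecked terms (primes): --11, -000, 0--0, 0-1-, 01--, 10-1, 100-
Minterm coverage:
  m0 ⊆ -000,0--0
  m2 ⊆ 0--0,0-1-
  m3 ⊆ --11,0-1-
  m4 ⊆ 0--0,01--
  m5 ⊆ 01-- [E]
  m6 ⊆ 0--0,0-1-,01--
  m7 ⊆ --11,0-1-,01--
  m8 ⊆ -000,100-
  m9 ⊆ 10-1,100-
  m11 ⊆ --11,10-1
  m15 ⊆ --11 [E]
E = {--11, 01--}

2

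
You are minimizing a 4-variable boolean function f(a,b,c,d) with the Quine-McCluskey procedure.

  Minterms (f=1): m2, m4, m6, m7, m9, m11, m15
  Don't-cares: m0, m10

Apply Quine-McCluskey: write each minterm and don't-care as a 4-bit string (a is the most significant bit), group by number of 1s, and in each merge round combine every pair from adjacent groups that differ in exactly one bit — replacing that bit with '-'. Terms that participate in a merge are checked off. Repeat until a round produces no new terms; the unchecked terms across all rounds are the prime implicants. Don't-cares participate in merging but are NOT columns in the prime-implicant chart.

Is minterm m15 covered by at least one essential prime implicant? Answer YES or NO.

Round 0: 0000✓ 0010✓ 0100✓ 0110✓ 0111✓ 1001✓ 1010✓ 1011✓ 1111✓
Round 1: -010 -111 0-00✓ 0-10✓ 00-0✓ 01-0✓ 011- 1-11 10-1 101-
Round 2: 0--0
PIs = {-010, -111, 0--0, 011-, 1-11, 10-1, 101-}
Coverage chart:
  m2: -010,0--0
  m4: 0--0 ←essential
  m6: 0--0,011-
  m7: -111,011-
  m9: 10-1 ←essential
  m11: 1-11,10-1,101-
  m15: -111,1-11
Essential: 0--0, 10-1

NO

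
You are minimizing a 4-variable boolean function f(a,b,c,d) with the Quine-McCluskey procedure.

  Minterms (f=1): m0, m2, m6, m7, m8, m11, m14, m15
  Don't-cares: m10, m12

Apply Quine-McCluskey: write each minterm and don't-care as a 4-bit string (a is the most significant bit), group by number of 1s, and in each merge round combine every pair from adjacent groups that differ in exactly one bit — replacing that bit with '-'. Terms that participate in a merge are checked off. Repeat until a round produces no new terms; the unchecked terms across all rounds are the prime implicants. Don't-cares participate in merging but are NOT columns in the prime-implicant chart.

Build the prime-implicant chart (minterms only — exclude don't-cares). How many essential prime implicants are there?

3

Round 0: 0000✓ 0010✓ 0110✓ 0111✓ 1000✓ 1010✓ 1011✓ 1100✓ 1110✓ 1111✓
Round 1: -000✓ -010✓ -110✓ -111✓ 0-10✓ 00-0✓ 011-✓ 1-00✓ 1-10✓ 1-11✓ 10-0✓ 101-✓ 11-0✓ 111-✓
Round 2: --10 -0-0 -11- 1--0 1-1-
PIs = {--10, -0-0, -11-, 1--0, 1-1-}
Coverage chart:
  m0: -0-0 ←essential
  m2: --10,-0-0
  m6: --10,-11-
  m7: -11- ←essential
  m8: -0-0,1--0
  m11: 1-1- ←essential
  m14: --10,-11-,1--0,1-1-
  m15: -11-,1-1-
Essential: -0-0, -11-, 1-1-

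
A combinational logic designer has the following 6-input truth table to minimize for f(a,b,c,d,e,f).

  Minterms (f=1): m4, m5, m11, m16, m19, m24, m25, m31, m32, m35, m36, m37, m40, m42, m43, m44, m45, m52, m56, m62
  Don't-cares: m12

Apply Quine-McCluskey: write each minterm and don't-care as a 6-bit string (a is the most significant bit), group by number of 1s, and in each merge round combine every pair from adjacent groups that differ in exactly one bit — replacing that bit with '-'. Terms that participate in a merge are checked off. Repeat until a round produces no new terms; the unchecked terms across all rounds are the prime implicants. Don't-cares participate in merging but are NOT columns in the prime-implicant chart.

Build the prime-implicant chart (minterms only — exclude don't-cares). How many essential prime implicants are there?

size-2^0 implicants → 000100(✓)  000101(✓)  001011(✓)  001100(✓)  010000(✓)  010011  011000(✓)  011001(✓)  011111  100000(✓)  100011(✓)  100100(✓)  100101(✓)  101000(✓)  101010(✓)  101011(✓)  101100(✓)  101101(✓)  110100(✓)  111000(✓)  111110
size-2^1 implicants → -00100(✓)  -00101(✓)  -01011  -01100(✓)  -11000  00-100(✓)  00010-(✓)  01-000  01100-  1-0100  1-1000  10-000(✓)  10-011  10-100(✓)  10-101(✓)  100-00(✓)  10010-(✓)  101-00(✓)  1010-0  10101-  10110-(✓)
size-2^2 implicants → -0-100  -0010-  10--00  10-10-
Unchecked terms (primes): -0-100, -0010-, -01011, -11000, 01-000, 010011, 01100-, 011111, 1-0100, 1-1000, 10--00, 10-011, 10-10-, 1010-0, 10101-, 111110
Minterm coverage:
  m4 ⊆ -0-100,-0010-
  m5 ⊆ -0010- [E]
  m11 ⊆ -01011 [E]
  m16 ⊆ 01-000 [E]
  m19 ⊆ 010011 [E]
  m24 ⊆ -11000,01-000,01100-
  m25 ⊆ 01100- [E]
  m31 ⊆ 011111 [E]
  m32 ⊆ 10--00 [E]
  m35 ⊆ 10-011 [E]
  m36 ⊆ -0-100,-0010-,1-0100,10--00,10-10-
  m37 ⊆ -0010-,10-10-
  m40 ⊆ 1-1000,10--00,1010-0
  m42 ⊆ 1010-0,10101-
  m43 ⊆ -01011,10-011,10101-
  m44 ⊆ -0-100,10--00,10-10-
  m45 ⊆ 10-10- [E]
  m52 ⊆ 1-0100 [E]
  m56 ⊆ -11000,1-1000
  m62 ⊆ 111110 [E]
E = {-0010-, -01011, 01-000, 010011, 01100-, 011111, 1-0100, 10--00, 10-011, 10-10-, 111110}

11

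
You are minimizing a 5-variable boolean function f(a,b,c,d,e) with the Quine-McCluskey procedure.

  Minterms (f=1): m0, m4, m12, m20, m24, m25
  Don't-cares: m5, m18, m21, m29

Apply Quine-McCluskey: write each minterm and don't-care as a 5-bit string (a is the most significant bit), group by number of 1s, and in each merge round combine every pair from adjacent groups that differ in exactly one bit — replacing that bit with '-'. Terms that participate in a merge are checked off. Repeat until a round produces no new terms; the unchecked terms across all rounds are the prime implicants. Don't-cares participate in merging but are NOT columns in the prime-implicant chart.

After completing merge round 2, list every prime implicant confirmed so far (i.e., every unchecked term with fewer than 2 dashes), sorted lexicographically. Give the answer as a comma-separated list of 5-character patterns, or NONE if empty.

0-100, 00-00, 1-101, 10010, 11-01, 1100-

Round 0: 00000✓ 00100✓ 00101✓ 01100✓ 10010 10100✓ 10101✓ 11000✓ 11001✓ 11101✓
Round 1: -0100✓ -0101✓ 0-100 00-00 0010-✓ 1-101 1010-✓ 11-01 1100-
Round 2: -010-
PIs = {-010-, 0-100, 00-00, 1-101, 10010, 11-01, 1100-}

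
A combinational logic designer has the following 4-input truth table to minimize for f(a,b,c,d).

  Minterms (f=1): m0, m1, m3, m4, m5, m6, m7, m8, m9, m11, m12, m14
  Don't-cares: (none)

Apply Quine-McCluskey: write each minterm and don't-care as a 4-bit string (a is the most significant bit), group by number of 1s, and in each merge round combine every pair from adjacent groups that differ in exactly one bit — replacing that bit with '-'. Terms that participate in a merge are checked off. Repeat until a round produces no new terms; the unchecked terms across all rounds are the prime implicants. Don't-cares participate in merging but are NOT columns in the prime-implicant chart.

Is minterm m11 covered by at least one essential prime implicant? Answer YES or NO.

YES

Round 0: 0000✓ 0001✓ 0011✓ 0100✓ 0101✓ 0110✓ 0111✓ 1000✓ 1001✓ 1011✓ 1100✓ 1110✓
Round 1: -000✓ -001✓ -011✓ -100✓ -110✓ 0-00✓ 0-01✓ 0-11✓ 00-1✓ 000-✓ 01-0✓ 01-1✓ 010-✓ 011-✓ 1-00✓ 10-1✓ 100-✓ 11-0✓
Round 2: --00 -0-1 -00- -1-0 0--1 0-0- 01--
PIs = {--00, -0-1, -00-, -1-0, 0--1, 0-0-, 01--}
Coverage chart:
  m0: --00,-00-,0-0-
  m1: -0-1,-00-,0--1,0-0-
  m3: -0-1,0--1
  m4: --00,-1-0,0-0-,01--
  m5: 0--1,0-0-,01--
  m6: -1-0,01--
  m7: 0--1,01--
  m8: --00,-00-
  m9: -0-1,-00-
  m11: -0-1 ←essential
  m12: --00,-1-0
  m14: -1-0 ←essential
Essential: -0-1, -1-0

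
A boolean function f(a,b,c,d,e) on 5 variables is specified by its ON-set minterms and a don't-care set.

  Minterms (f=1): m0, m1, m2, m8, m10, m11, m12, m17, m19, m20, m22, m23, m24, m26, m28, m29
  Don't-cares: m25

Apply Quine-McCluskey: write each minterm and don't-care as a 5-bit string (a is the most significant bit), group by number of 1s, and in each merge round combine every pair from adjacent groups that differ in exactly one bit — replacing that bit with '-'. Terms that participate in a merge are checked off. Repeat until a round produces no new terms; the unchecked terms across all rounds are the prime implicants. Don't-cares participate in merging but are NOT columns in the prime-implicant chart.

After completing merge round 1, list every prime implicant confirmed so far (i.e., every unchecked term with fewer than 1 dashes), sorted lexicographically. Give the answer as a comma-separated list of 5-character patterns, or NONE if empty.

NONE

Round 0: 00000✓ 00001✓ 00010✓ 01000✓ 01010✓ 01011✓ 01100✓ 10001✓ 10011✓ 10100✓ 10110✓ 10111✓ 11000✓ 11001✓ 11010✓ 11100✓ 11101✓
Round 1: -0001 -1000✓ -1010✓ -1100✓ 0-000✓ 0-010✓ 000-0✓ 0000- 01-00✓ 010-0✓ 0101- 1-001 1-100 10-11 100-1 101-0 1011- 11-00✓ 11-01✓ 110-0✓ 1100-✓ 1110-✓
Round 2: -1-00 -10-0 0-0-0 11-0-
PIs = {-0001, -1-00, -10-0, 0-0-0, 0000-, 0101-, 1-001, 1-100, 10-11, 100-1, 101-0, 1011-, 11-0-}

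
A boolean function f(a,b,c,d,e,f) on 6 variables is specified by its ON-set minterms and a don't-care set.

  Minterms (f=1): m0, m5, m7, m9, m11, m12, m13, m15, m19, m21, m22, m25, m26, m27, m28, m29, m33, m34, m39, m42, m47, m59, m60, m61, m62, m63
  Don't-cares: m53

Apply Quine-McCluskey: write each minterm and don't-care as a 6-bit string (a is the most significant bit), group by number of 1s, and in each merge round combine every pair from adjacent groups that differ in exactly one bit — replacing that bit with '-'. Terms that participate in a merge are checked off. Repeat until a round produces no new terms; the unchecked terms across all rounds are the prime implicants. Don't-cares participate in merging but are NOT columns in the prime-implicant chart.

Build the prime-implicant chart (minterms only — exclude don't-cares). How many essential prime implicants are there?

9

size-2^0 implicants → 000000  000101(✓)  000111(✓)  001001(✓)  001011(✓)  001100(✓)  001101(✓)  001111(✓)  010011(✓)  010101(✓)  010110  011001(✓)  011010(✓)  011011(✓)  011100(✓)  011101(✓)  100001  100010(✓)  100111(✓)  101010(✓)  101111(✓)  110101(✓)  111011(✓)  111100(✓)  111101(✓)  111110(✓)  111111(✓)
size-2^1 implicants → -00111(✓)  -01111(✓)  -10101(✓)  -11011  -11100(✓)  -11101(✓)  0-0101(✓)  0-1001(✓)  0-1011(✓)  0-1100(✓)  0-1101(✓)  00-101(✓)  00-111(✓)  0001-1(✓)  001-01(✓)  001-11(✓)  0010-1(✓)  0011-1(✓)  00110-(✓)  01-011  01-101(✓)  011-01(✓)  0110-1(✓)  01101-  01110-(✓)  1-1111  10-010  10-111(✓)  11-101(✓)  111-11  1111-0(✓)  1111-1(✓)  11110-(✓)  11111-(✓)
size-2^2 implicants → -0-111  -1-101  -1110-  0--101  0-1-01  0-10-1  0-110-  00-1-1  001--1  1111--
Unchecked terms (primes): -0-111, -1-101, -11011, -1110-, 0--101, 0-1-01, 0-10-1, 0-110-, 00-1-1, 000000, 001--1, 01-011, 010110, 01101-, 1-1111, 10-010, 100001, 111-11, 1111--
Minterm coverage:
  m0 ⊆ 000000 [E]
  m5 ⊆ 0--101,00-1-1
  m7 ⊆ -0-111,00-1-1
  m9 ⊆ 0-1-01,0-10-1,001--1
  m11 ⊆ 0-10-1,001--1
  m12 ⊆ 0-110- [E]
  m13 ⊆ 0--101,0-1-01,0-110-,00-1-1,001--1
  m15 ⊆ -0-111,00-1-1,001--1
  m19 ⊆ 01-011 [E]
  m21 ⊆ -1-101,0--101
  m22 ⊆ 010110 [E]
  m25 ⊆ 0-1-01,0-10-1
  m26 ⊆ 01101- [E]
  m27 ⊆ -11011,0-10-1,01-011,01101-
  m28 ⊆ -1110-,0-110-
  m29 ⊆ -1-101,-1110-,0--101,0-1-01,0-110-
  m33 ⊆ 100001 [E]
  m34 ⊆ 10-010 [E]
  m39 ⊆ -0-111 [E]
  m42 ⊆ 10-010 [E]
  m47 ⊆ -0-111,1-1111
  m59 ⊆ -11011,111-11
  m60 ⊆ -1110-,1111--
  m61 ⊆ -1-101,-1110-,1111--
  m62 ⊆ 1111-- [E]
  m63 ⊆ 1-1111,111-11,1111--
E = {-0-111, 0-110-, 000000, 01-011, 010110, 01101-, 10-010, 100001, 1111--}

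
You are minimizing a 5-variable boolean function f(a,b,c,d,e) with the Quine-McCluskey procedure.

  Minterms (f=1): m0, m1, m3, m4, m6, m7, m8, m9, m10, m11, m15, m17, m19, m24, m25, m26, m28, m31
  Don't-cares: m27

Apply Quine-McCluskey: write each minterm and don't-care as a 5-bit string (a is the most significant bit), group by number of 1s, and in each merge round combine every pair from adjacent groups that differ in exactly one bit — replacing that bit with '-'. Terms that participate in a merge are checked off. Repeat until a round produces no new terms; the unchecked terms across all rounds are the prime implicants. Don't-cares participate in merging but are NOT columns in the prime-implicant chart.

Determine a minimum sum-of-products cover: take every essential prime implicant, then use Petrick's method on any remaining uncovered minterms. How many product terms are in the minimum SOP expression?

size-2^0 implicants → 00000(✓)  00001(✓)  00011(✓)  00100(✓)  00110(✓)  00111(✓)  01000(✓)  01001(✓)  01010(✓)  01011(✓)  01111(✓)  10001(✓)  10011(✓)  11000(✓)  11001(✓)  11010(✓)  11011(✓)  11100(✓)  11111(✓)
size-2^1 implicants → -0001(✓)  -0011(✓)  -1000(✓)  -1001(✓)  -1010(✓)  -1011(✓)  -1111(✓)  0-000(✓)  0-001(✓)  0-011(✓)  0-111(✓)  00-00  00-11(✓)  000-1(✓)  0000-(✓)  001-0  0011-  01-11(✓)  010-0(✓)  010-1(✓)  0100-(✓)  0101-(✓)  1-001(✓)  1-011(✓)  100-1(✓)  11-00  11-11(✓)  110-0(✓)  110-1(✓)  1100-(✓)  1101-(✓)
size-2^2 implicants → --001(✓)  --011(✓)  -00-1(✓)  -1-11  -10-0(✓)  -10-1(✓)  -100-(✓)  -101-(✓)  0--11  0-0-1(✓)  0-00-  010--(✓)  1-0-1(✓)  110--(✓)
size-2^3 implicants → --0-1  -10--
Unchecked terms (primes): --0-1, -1-11, -10--, 0--11, 0-00-, 00-00, 001-0, 0011-, 11-00
Minterm coverage:
  m0 ⊆ 0-00-,00-00
  m1 ⊆ --0-1,0-00-
  m3 ⊆ --0-1,0--11
  m4 ⊆ 00-00,001-0
  m6 ⊆ 001-0,0011-
  m7 ⊆ 0--11,0011-
  m8 ⊆ -10--,0-00-
  m9 ⊆ --0-1,-10--,0-00-
  m10 ⊆ -10-- [E]
  m11 ⊆ --0-1,-1-11,-10--,0--11
  m15 ⊆ -1-11,0--11
  m17 ⊆ --0-1 [E]
  m19 ⊆ --0-1 [E]
  m24 ⊆ -10--,11-00
  m25 ⊆ --0-1,-10--
  m26 ⊆ -10-- [E]
  m28 ⊆ 11-00 [E]
  m31 ⊆ -1-11 [E]
E = {--0-1, -1-11, -10--, 11-00}
Petrick residual → 00-00, 0011-
Cover = c'e + bde + bc' + a'b'd'e' + a'b'cd + abd'e'  |cover|=6

6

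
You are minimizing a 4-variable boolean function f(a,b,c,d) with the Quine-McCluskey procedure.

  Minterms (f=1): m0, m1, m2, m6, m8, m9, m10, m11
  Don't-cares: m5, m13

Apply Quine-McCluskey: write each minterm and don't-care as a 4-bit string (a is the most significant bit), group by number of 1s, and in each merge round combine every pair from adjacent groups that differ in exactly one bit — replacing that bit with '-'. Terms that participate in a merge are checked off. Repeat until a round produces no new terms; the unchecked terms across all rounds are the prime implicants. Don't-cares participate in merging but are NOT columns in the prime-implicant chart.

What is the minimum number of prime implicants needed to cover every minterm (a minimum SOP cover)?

Round 0: 0000✓ 0001✓ 0010✓ 0101✓ 0110✓ 1000✓ 1001✓ 1010✓ 1011✓ 1101✓
Round 1: -000✓ -001✓ -010✓ -101✓ 0-01✓ 0-10 00-0✓ 000-✓ 1-01✓ 10-0✓ 10-1✓ 100-✓ 101-✓
Round 2: --01 -0-0 -00- 10--
PIs = {--01, -0-0, -00-, 0-10, 10--}
Coverage chart:
  m0: -0-0,-00-
  m1: --01,-00-
  m2: -0-0,0-10
  m6: 0-10 ←essential
  m8: -0-0,-00-,10--
  m9: --01,-00-,10--
  m10: -0-0,10--
  m11: 10-- ←essential
Essential: 0-10, 10--
Petrick residual → -00-
Min cover (3 terms): b'c' + a'cd' + ab'

3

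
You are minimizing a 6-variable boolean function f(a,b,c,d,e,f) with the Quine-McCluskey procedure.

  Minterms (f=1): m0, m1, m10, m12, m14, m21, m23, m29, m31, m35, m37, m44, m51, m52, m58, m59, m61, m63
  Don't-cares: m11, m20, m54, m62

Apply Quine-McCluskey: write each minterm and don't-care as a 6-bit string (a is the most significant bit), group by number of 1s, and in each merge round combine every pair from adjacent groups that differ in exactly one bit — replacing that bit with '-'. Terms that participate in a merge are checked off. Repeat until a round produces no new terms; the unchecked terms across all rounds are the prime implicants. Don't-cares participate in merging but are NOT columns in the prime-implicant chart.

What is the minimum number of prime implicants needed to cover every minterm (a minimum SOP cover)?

[col 0] 000000*, 000001*, 001010*, 001011*, 001100*, 001110*, 010100*, 010101*, 010111*, 011101*, 011111*, 100011*, 100101, 101100*, 110011*, 110100*, 110110*, 111010*, 111011*, 111101*, 111110*, 111111*
[col 1] -01100, -10100, -11101*, -11111*, 00000-, 001-10, 00101-, 0011-0, 01-101*, 01-111*, 0101-1*, 01010-, 0111-1*, 1-0011, 11-011, 11-110, 1101-0, 111-10*, 111-11*, 11101-*, 1111-1*, 11111-*
[col 2] -111-1, 01-1-1, 111-1-
Prime implicants: -01100, -10100, -111-1, 00000-, 001-10, 00101-, 0011-0, 01-1-1, 01010-, 1-0011, 100101, 11-011, 11-110, 1101-0, 111-1-
PI chart (minterm → PIs covering it):
  0 | 00000-  (sole → essential)
  1 | 00000-  (sole → essential)
  10 | 001-10,00101-
  12 | -01100,0011-0
  14 | 001-10,0011-0
  21 | 01-1-1,01010-
  23 | 01-1-1  (sole → essential)
  29 | -111-1,01-1-1
  31 | -111-1,01-1-1
  35 | 1-0011  (sole → essential)
  37 | 100101  (sole → essential)
  44 | -01100  (sole → essential)
  51 | 1-0011,11-011
  52 | -10100,1101-0
  58 | 111-1-  (sole → essential)
  59 | 11-011,111-1-
  61 | -111-1  (sole → essential)
  63 | -111-1,111-1-
Essential prime implicants: -01100, -111-1, 00000-, 01-1-1, 1-0011, 100101, 111-1-
Petrick residual → -10100, 001-10
Minimum SOP uses 9 PIs: b'cde'f' + bc'de'f' + bcdf + a'b'c'd'e' + a'b'cef' + a'bdf + ac'd'ef + ab'c'de'f + abce

9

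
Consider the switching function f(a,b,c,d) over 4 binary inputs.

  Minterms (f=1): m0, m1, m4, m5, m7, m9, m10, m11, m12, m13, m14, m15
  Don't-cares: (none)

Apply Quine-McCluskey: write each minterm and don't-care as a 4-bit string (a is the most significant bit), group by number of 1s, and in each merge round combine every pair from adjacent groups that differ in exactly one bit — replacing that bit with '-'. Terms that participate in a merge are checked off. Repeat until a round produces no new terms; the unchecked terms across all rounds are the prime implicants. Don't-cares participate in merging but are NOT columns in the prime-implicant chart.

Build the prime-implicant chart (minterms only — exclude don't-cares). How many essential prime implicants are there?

3

[col 0] 0000*, 0001*, 0100*, 0101*, 0111*, 1001*, 1010*, 1011*, 1100*, 1101*, 1110*, 1111*
[col 1] -001*, -100*, -101*, -111*, 0-00*, 0-01*, 000-*, 01-1*, 010-*, 1-01*, 1-10*, 1-11*, 10-1*, 101-*, 11-0*, 11-1*, 110-*, 111-*
[col 2] --01, -1-1, -10-, 0-0-, 1--1, 1-1-, 11--
Prime implicants: --01, -1-1, -10-, 0-0-, 1--1, 1-1-, 11--
PI chart (minterm → PIs covering it):
  0 | 0-0-  (sole → essential)
  1 | --01,0-0-
  4 | -10-,0-0-
  5 | --01,-1-1,-10-,0-0-
  7 | -1-1  (sole → essential)
  9 | --01,1--1
  10 | 1-1-  (sole → essential)
  11 | 1--1,1-1-
  12 | -10-,11--
  13 | --01,-1-1,-10-,1--1,11--
  14 | 1-1-,11--
  15 | -1-1,1--1,1-1-,11--
Essential prime implicants: -1-1, 0-0-, 1-1-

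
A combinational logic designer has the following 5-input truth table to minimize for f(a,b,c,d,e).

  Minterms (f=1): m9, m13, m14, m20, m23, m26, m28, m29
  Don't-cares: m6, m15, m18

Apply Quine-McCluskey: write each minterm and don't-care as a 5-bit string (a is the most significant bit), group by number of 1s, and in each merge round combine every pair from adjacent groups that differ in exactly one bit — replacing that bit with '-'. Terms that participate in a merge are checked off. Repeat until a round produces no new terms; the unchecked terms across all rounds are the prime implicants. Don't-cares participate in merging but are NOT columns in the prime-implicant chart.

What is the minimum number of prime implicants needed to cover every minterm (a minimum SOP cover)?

Round 0: 00110✓ 01001✓ 01101✓ 01110✓ 01111✓ 10010✓ 10100✓ 10111 11010✓ 11100✓ 11101✓
Round 1: -1101 0-110 01-01 011-1 0111- 1-010 1-100 1110-
PIs = {-1101, 0-110, 01-01, 011-1, 0111-, 1-010, 1-100, 10111, 1110-}
Coverage chart:
  m9: 01-01 ←essential
  m13: -1101,01-01,011-1
  m14: 0-110,0111-
  m20: 1-100 ←essential
  m23: 10111 ←essential
  m26: 1-010 ←essential
  m28: 1-100,1110-
  m29: -1101,1110-
Essential: 01-01, 1-010, 1-100, 10111
Petrick residual → -1101, 0-110
Min cover (6 terms): bcd'e + a'cde' + a'bd'e + ac'de' + acd'e' + ab'cde

6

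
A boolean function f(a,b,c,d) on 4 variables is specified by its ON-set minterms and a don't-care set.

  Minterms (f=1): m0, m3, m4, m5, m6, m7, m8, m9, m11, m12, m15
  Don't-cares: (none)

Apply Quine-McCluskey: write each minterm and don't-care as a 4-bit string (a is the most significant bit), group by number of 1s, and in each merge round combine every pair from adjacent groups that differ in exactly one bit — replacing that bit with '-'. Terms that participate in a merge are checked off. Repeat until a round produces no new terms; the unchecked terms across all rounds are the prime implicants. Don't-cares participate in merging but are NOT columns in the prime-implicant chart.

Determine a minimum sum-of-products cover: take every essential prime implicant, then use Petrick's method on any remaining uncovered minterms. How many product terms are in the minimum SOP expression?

4

[col 0] 0000*, 0011*, 0100*, 0101*, 0110*, 0111*, 1000*, 1001*, 1011*, 1100*, 1111*
[col 1] -000*, -011*, -100*, -111*, 0-00*, 0-11*, 01-0*, 01-1*, 010-*, 011-*, 1-00*, 1-11*, 10-1, 100-
[col 2] --00, --11, 01--
Prime implicants: --00, --11, 01--, 10-1, 100-
PI chart (minterm → PIs covering it):
  0 | --00  (sole → essential)
  3 | --11  (sole → essential)
  4 | --00,01--
  5 | 01--  (sole → essential)
  6 | 01--  (sole → essential)
  7 | --11,01--
  8 | --00,100-
  9 | 10-1,100-
  11 | --11,10-1
  12 | --00  (sole → essential)
  15 | --11  (sole → essential)
Essential prime implicants: --00, --11, 01--
Petrick residual → 10-1
Minimum SOP uses 4 PIs: c'd' + cd + a'b + ab'd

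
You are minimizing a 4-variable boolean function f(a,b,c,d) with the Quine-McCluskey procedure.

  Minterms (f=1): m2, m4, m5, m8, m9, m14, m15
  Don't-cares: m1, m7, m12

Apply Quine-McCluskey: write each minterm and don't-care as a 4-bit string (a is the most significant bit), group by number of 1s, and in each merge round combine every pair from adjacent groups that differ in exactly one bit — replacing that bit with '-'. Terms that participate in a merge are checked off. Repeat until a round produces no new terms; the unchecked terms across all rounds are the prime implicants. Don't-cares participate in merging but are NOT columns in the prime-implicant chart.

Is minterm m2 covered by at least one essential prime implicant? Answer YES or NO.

Round 0: 0001✓ 0010 0100✓ 0101✓ 0111✓ 1000✓ 1001✓ 1100✓ 1110✓ 1111✓
Round 1: -001 -100 -111 0-01 01-1 010- 1-00 100- 11-0 111-
PIs = {-001, -100, -111, 0-01, 0010, 01-1, 010-, 1-00, 100-, 11-0, 111-}
Coverage chart:
  m2: 0010 ←essential
  m4: -100,010-
  m5: 0-01,01-1,010-
  m8: 1-00,100-
  m9: -001,100-
  m14: 11-0,111-
  m15: -111,111-
Essential: 0010

YES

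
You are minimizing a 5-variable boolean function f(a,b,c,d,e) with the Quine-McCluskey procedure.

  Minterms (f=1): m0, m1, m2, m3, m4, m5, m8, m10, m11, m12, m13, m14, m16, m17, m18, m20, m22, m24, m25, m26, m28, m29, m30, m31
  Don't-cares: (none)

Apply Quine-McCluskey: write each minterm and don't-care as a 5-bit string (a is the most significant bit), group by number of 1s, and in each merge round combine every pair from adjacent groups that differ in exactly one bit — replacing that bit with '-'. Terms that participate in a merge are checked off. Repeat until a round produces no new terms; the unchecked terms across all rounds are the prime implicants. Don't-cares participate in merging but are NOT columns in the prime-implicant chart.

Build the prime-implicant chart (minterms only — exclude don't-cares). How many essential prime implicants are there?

size-2^0 implicants → 00000(✓)  00001(✓)  00010(✓)  00011(✓)  00100(✓)  00101(✓)  01000(✓)  01010(✓)  01011(✓)  01100(✓)  01101(✓)  01110(✓)  10000(✓)  10001(✓)  10010(✓)  10100(✓)  10110(✓)  11000(✓)  11001(✓)  11010(✓)  11100(✓)  11101(✓)  11110(✓)  11111(✓)
size-2^1 implicants → -0000(✓)  -0001(✓)  -0010(✓)  -0100(✓)  -1000(✓)  -1010(✓)  -1100(✓)  -1101(✓)  -1110(✓)  0-000(✓)  0-010(✓)  0-011(✓)  0-100(✓)  0-101(✓)  00-00(✓)  00-01(✓)  000-0(✓)  000-1(✓)  0000-(✓)  0001-(✓)  0010-(✓)  01-00(✓)  01-10(✓)  010-0(✓)  0101-(✓)  011-0(✓)  0110-(✓)  1-000(✓)  1-001(✓)  1-010(✓)  1-100(✓)  1-110(✓)  10-00(✓)  10-10(✓)  100-0(✓)  1000-(✓)  101-0(✓)  11-00(✓)  11-01(✓)  11-10(✓)  110-0(✓)  1100-(✓)  111-0(✓)  111-1(✓)  1110-(✓)  1111-(✓)
size-2^2 implicants → --000(✓)  --010(✓)  --100(✓)  -0-00(✓)  -00-0(✓)  -000-  -1-00(✓)  -1-10(✓)  -10-0(✓)  -11-0(✓)  -110-  0--00(✓)  0-0-0(✓)  0-01-  0-10-  00-0-  000--  01--0(✓)  1--00(✓)  1--10(✓)  1-0-0(✓)  1-00-  1-1-0(✓)  10--0(✓)  11--0(✓)  11-0-  111--
size-2^3 implicants → ---00  --0-0  -1--0  1---0
Unchecked terms (primes): ---00, --0-0, -000-, -1--0, -110-, 0-01-, 0-10-, 00-0-, 000--, 1---0, 1-00-, 11-0-, 111--
Minterm coverage:
  m0 ⊆ ---00,--0-0,-000-,00-0-,000--
  m1 ⊆ -000-,00-0-,000--
  m2 ⊆ --0-0,0-01-,000--
  m3 ⊆ 0-01-,000--
  m4 ⊆ ---00,0-10-,00-0-
  m5 ⊆ 0-10-,00-0-
  m8 ⊆ ---00,--0-0,-1--0
  m10 ⊆ --0-0,-1--0,0-01-
  m11 ⊆ 0-01- [E]
  m12 ⊆ ---00,-1--0,-110-,0-10-
  m13 ⊆ -110-,0-10-
  m14 ⊆ -1--0 [E]
  m16 ⊆ ---00,--0-0,-000-,1---0,1-00-
  m17 ⊆ -000-,1-00-
  m18 ⊆ --0-0,1---0
  m20 ⊆ ---00,1---0
  m22 ⊆ 1---0 [E]
  m24 ⊆ ---00,--0-0,-1--0,1---0,1-00-,11-0-
  m25 ⊆ 1-00-,11-0-
  m26 ⊆ --0-0,-1--0,1---0
  m28 ⊆ ---00,-1--0,-110-,1---0,11-0-,111--
  m29 ⊆ -110-,11-0-,111--
  m30 ⊆ -1--0,1---0,111--
  m31 ⊆ 111-- [E]
E = {-1--0, 0-01-, 1---0, 111--}

4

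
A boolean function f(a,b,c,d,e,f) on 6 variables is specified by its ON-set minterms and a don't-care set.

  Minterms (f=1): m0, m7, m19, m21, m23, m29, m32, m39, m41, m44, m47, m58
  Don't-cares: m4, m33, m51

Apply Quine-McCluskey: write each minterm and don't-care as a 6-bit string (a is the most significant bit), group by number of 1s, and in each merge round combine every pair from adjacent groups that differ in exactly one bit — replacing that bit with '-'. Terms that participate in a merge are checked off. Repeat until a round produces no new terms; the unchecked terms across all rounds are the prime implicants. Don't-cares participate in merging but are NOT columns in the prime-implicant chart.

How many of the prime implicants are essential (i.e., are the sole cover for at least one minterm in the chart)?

5

[col 0] 000000*, 000100*, 000111*, 010011*, 010101*, 010111*, 011101*, 100000*, 100001*, 100111*, 101001*, 101100, 101111*, 110011*, 111010
[col 1] -00000, -00111, -10011, 0-0111, 000-00, 01-101, 010-11, 0101-1, 10-001, 10-111, 10000-
Prime implicants: -00000, -00111, -10011, 0-0111, 000-00, 01-101, 010-11, 0101-1, 10-001, 10-111, 10000-, 101100, 111010
PI chart (minterm → PIs covering it):
  0 | -00000,000-00
  7 | -00111,0-0111
  19 | -10011,010-11
  21 | 01-101,0101-1
  23 | 0-0111,010-11,0101-1
  29 | 01-101  (sole → essential)
  32 | -00000,10000-
  39 | -00111,10-111
  41 | 10-001  (sole → essential)
  44 | 101100  (sole → essential)
  47 | 10-111  (sole → essential)
  58 | 111010  (sole → essential)
Essential prime implicants: 01-101, 10-001, 10-111, 101100, 111010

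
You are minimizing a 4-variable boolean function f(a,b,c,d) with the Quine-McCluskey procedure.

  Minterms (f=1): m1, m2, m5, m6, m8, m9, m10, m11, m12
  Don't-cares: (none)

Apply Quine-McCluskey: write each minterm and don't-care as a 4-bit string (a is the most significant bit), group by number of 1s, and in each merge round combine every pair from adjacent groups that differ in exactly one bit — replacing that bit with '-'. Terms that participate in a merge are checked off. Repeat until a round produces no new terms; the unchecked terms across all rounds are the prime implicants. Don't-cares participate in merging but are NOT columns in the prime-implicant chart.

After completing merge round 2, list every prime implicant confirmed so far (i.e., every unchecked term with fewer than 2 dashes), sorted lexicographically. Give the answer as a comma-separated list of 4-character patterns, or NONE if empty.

-001, -010, 0-01, 0-10, 1-00

[col 0] 0001*, 0010*, 0101*, 0110*, 1000*, 1001*, 1010*, 1011*, 1100*
[col 1] -001, -010, 0-01, 0-10, 1-00, 10-0*, 10-1*, 100-*, 101-*
[col 2] 10--
Prime implicants: -001, -010, 0-01, 0-10, 1-00, 10--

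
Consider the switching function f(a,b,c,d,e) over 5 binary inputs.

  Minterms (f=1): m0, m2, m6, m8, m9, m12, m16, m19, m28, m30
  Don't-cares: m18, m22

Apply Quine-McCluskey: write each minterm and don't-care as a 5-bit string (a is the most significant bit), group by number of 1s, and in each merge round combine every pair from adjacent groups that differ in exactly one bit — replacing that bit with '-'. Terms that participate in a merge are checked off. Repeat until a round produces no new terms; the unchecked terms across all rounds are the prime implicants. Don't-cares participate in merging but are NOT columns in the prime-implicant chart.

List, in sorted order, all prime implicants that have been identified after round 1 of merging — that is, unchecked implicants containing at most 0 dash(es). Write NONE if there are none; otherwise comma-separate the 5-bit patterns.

[col 0] 00000*, 00010*, 00110*, 01000*, 01001*, 01100*, 10000*, 10010*, 10011*, 10110*, 11100*, 11110*
[col 1] -0000*, -0010*, -0110*, -1100, 0-000, 00-10*, 000-0*, 01-00, 0100-, 1-110, 10-10*, 100-0*, 1001-, 111-0
[col 2] -0-10, -00-0
Prime implicants: -0-10, -00-0, -1100, 0-000, 01-00, 0100-, 1-110, 1001-, 111-0

NONE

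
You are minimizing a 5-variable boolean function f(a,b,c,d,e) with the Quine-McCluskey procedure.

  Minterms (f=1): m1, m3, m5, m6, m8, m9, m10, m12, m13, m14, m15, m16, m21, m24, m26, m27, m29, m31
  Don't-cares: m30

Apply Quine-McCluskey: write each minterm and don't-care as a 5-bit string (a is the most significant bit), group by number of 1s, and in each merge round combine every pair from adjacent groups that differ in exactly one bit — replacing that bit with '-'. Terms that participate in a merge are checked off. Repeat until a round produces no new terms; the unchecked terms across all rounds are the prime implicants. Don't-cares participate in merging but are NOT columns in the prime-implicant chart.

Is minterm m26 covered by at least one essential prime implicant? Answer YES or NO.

Round 0: 00001✓ 00011✓ 00101✓ 00110✓ 01000✓ 01001✓ 01010✓ 01100✓ 01101✓ 01110✓ 01111✓ 10000✓ 10101✓ 11000✓ 11010✓ 11011✓ 11101✓ 11110✓ 11111✓
Round 1: -0101✓ -1000✓ -1010✓ -1101✓ -1110✓ -1111✓ 0-001✓ 0-101✓ 0-110 00-01✓ 000-1 01-00✓ 01-01✓ 01-10✓ 010-0✓ 0100-✓ 011-0✓ 011-1✓ 0110-✓ 0111-✓ 1-000 1-101✓ 11-10✓ 11-11✓ 110-0✓ 1101-✓ 111-1✓ 1111-✓
Round 2: --101 -1-10 -10-0 -11-1 -111- 0--01 01--0 01-0- 011-- 11-1-
PIs = {--101, -1-10, -10-0, -11-1, -111-, 0--01, 0-110, 000-1, 01--0, 01-0-, 011--, 1-000, 11-1-}
Coverage chart:
  m1: 0--01,000-1
  m3: 000-1 ←essential
  m5: --101,0--01
  m6: 0-110 ←essential
  m8: -10-0,01--0,01-0-
  m9: 0--01,01-0-
  m10: -1-10,-10-0,01--0
  m12: 01--0,01-0-,011--
  m13: --101,-11-1,0--01,01-0-,011--
  m14: -1-10,-111-,0-110,01--0,011--
  m15: -11-1,-111-,011--
  m16: 1-000 ←essential
  m21: --101 ←essential
  m24: -10-0,1-000
  m26: -1-10,-10-0,11-1-
  m27: 11-1- ←essential
  m29: --101,-11-1
  m31: -11-1,-111-,11-1-
Essential: --101, 0-110, 000-1, 1-000, 11-1-

YES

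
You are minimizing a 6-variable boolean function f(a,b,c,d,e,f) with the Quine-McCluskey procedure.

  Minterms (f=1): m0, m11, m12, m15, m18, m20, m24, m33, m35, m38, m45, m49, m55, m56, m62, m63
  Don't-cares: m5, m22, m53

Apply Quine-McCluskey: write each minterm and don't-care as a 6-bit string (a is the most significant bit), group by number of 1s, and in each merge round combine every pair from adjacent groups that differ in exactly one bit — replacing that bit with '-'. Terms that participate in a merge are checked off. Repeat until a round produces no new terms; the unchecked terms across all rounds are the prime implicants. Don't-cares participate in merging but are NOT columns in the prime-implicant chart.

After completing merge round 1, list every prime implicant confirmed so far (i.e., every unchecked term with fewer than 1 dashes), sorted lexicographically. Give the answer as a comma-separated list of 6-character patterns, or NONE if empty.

Round 0: 000000 000101 001011✓ 001100 001111✓ 010010✓ 010100✓ 010110✓ 011000✓ 100001✓ 100011✓ 100110 101101 110001✓ 110101✓ 110111✓ 111000✓ 111110✓ 111111✓
Round 1: -11000 001-11 010-10 0101-0 1-0001 1000-1 11-111 110-01 1101-1 11111-
PIs = {-11000, 000000, 000101, 001-11, 001100, 010-10, 0101-0, 1-0001, 1000-1, 100110, 101101, 11-111, 110-01, 1101-1, 11111-}

000000, 000101, 001100, 100110, 101101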